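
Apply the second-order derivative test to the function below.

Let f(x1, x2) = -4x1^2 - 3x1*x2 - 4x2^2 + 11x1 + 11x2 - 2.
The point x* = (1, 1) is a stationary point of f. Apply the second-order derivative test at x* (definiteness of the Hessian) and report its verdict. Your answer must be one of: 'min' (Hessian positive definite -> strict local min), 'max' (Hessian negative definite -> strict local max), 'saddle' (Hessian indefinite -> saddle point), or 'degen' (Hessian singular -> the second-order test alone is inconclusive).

Compute the Hessian H = grad^2 f:
  H = [[-8, -3], [-3, -8]]
Verify stationarity: grad f(x*) = H x* + g = (0, 0).
Eigenvalues of H: -11, -5.
Both eigenvalues < 0, so H is negative definite -> x* is a strict local max.

max


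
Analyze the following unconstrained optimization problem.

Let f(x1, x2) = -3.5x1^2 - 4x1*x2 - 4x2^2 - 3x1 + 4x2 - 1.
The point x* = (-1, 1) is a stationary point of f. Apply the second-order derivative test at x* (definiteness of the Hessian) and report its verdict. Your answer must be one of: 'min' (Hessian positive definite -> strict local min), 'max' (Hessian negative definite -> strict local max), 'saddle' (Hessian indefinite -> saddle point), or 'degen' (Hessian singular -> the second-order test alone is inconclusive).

Compute the Hessian H = grad^2 f:
  H = [[-7, -4], [-4, -8]]
Verify stationarity: grad f(x*) = H x* + g = (0, 0).
Eigenvalues of H: -11.5311, -3.4689.
Both eigenvalues < 0, so H is negative definite -> x* is a strict local max.

max


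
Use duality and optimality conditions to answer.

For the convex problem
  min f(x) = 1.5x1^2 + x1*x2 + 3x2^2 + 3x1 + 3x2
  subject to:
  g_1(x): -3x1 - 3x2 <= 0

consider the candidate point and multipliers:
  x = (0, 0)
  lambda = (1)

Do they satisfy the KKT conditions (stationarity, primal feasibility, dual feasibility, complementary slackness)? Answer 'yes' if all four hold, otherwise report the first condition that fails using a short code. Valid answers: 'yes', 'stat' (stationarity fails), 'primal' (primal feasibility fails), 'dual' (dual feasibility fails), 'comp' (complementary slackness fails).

Gradient of f: grad f(x) = Q x + c = (3, 3)
Constraint values g_i(x) = a_i^T x - b_i:
  g_1((0, 0)) = 0
Stationarity residual: grad f(x) + sum_i lambda_i a_i = (0, 0)
  -> stationarity OK
Primal feasibility (all g_i <= 0): OK
Dual feasibility (all lambda_i >= 0): OK
Complementary slackness (lambda_i * g_i(x) = 0 for all i): OK

Verdict: yes, KKT holds.

yes


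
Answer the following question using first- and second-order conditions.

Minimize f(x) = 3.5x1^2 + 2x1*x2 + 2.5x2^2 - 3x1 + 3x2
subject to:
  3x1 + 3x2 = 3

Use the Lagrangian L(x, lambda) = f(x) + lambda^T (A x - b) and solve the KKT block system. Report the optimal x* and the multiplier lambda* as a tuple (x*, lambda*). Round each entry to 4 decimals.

Form the Lagrangian:
  L(x, lambda) = (1/2) x^T Q x + c^T x + lambda^T (A x - b)
Stationarity (grad_x L = 0): Q x + c + A^T lambda = 0.
Primal feasibility: A x = b.

This gives the KKT block system:
  [ Q   A^T ] [ x     ]   [-c ]
  [ A    0  ] [ lambda ] = [ b ]

Solving the linear system:
  x*      = (1.125, -0.125)
  lambda* = (-1.5417)
  f(x*)   = 0.4375

x* = (1.125, -0.125), lambda* = (-1.5417)


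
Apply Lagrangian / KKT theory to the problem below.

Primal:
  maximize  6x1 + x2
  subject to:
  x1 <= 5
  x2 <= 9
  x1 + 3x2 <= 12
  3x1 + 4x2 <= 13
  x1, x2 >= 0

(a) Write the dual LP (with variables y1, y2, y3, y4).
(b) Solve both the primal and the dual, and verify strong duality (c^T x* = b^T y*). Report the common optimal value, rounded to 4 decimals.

The standard primal-dual pair for 'max c^T x s.t. A x <= b, x >= 0' is:
  Dual:  min b^T y  s.t.  A^T y >= c,  y >= 0.

So the dual LP is:
  minimize  5y1 + 9y2 + 12y3 + 13y4
  subject to:
    y1 + y3 + 3y4 >= 6
    y2 + 3y3 + 4y4 >= 1
    y1, y2, y3, y4 >= 0

Solving the primal: x* = (4.3333, 0).
  primal value c^T x* = 26.
Solving the dual: y* = (0, 0, 0, 2).
  dual value b^T y* = 26.
Strong duality: c^T x* = b^T y*. Confirmed.

26


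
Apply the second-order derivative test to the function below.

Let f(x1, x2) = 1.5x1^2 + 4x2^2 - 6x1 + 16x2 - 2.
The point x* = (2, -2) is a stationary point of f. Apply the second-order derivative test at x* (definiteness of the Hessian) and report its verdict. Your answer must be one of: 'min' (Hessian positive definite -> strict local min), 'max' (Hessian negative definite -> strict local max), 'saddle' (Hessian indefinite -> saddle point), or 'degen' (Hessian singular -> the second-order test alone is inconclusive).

Compute the Hessian H = grad^2 f:
  H = [[3, 0], [0, 8]]
Verify stationarity: grad f(x*) = H x* + g = (0, 0).
Eigenvalues of H: 3, 8.
Both eigenvalues > 0, so H is positive definite -> x* is a strict local min.

min


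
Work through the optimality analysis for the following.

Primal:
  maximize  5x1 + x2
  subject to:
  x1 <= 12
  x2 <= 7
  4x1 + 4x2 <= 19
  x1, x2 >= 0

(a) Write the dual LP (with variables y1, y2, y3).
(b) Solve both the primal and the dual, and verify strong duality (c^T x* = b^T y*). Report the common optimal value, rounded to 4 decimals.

The standard primal-dual pair for 'max c^T x s.t. A x <= b, x >= 0' is:
  Dual:  min b^T y  s.t.  A^T y >= c,  y >= 0.

So the dual LP is:
  minimize  12y1 + 7y2 + 19y3
  subject to:
    y1 + 4y3 >= 5
    y2 + 4y3 >= 1
    y1, y2, y3 >= 0

Solving the primal: x* = (4.75, 0).
  primal value c^T x* = 23.75.
Solving the dual: y* = (0, 0, 1.25).
  dual value b^T y* = 23.75.
Strong duality: c^T x* = b^T y*. Confirmed.

23.75


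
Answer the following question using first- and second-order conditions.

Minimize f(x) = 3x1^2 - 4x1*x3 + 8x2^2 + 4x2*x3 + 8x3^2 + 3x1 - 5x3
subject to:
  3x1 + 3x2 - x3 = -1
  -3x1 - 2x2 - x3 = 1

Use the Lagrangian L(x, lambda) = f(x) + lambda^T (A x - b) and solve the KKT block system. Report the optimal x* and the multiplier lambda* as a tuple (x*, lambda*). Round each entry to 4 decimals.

Form the Lagrangian:
  L(x, lambda) = (1/2) x^T Q x + c^T x + lambda^T (A x - b)
Stationarity (grad_x L = 0): Q x + c + A^T lambda = 0.
Primal feasibility: A x = b.

This gives the KKT block system:
  [ Q   A^T ] [ x     ]   [-c ]
  [ A    0  ] [ lambda ] = [ b ]

Solving the linear system:
  x*      = (-0.4039, 0.0847, 0.0423)
  lambda* = (-1.2522, -1.1164)
  f(x*)   = -0.7795

x* = (-0.4039, 0.0847, 0.0423), lambda* = (-1.2522, -1.1164)


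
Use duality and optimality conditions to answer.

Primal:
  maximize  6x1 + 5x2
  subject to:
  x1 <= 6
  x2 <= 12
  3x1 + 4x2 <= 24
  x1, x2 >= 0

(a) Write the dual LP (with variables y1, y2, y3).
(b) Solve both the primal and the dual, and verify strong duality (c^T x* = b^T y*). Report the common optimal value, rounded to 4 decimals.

The standard primal-dual pair for 'max c^T x s.t. A x <= b, x >= 0' is:
  Dual:  min b^T y  s.t.  A^T y >= c,  y >= 0.

So the dual LP is:
  minimize  6y1 + 12y2 + 24y3
  subject to:
    y1 + 3y3 >= 6
    y2 + 4y3 >= 5
    y1, y2, y3 >= 0

Solving the primal: x* = (6, 1.5).
  primal value c^T x* = 43.5.
Solving the dual: y* = (2.25, 0, 1.25).
  dual value b^T y* = 43.5.
Strong duality: c^T x* = b^T y*. Confirmed.

43.5


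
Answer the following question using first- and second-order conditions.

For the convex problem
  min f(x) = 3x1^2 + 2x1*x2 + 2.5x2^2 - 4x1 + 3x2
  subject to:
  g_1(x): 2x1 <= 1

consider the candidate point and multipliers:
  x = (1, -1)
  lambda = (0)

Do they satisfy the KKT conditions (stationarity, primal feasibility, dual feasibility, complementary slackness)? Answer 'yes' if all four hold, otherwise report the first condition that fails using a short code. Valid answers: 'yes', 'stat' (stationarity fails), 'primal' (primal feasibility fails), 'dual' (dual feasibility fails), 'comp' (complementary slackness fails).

Gradient of f: grad f(x) = Q x + c = (0, 0)
Constraint values g_i(x) = a_i^T x - b_i:
  g_1((1, -1)) = 1
Stationarity residual: grad f(x) + sum_i lambda_i a_i = (0, 0)
  -> stationarity OK
Primal feasibility (all g_i <= 0): FAILS
Dual feasibility (all lambda_i >= 0): OK
Complementary slackness (lambda_i * g_i(x) = 0 for all i): OK

Verdict: the first failing condition is primal_feasibility -> primal.

primal


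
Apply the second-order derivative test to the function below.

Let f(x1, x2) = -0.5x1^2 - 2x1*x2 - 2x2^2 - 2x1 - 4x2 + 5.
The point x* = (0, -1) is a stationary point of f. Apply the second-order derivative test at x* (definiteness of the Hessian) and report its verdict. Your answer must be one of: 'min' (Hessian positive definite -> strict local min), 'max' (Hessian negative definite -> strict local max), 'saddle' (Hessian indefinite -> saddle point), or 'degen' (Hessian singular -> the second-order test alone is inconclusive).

Compute the Hessian H = grad^2 f:
  H = [[-1, -2], [-2, -4]]
Verify stationarity: grad f(x*) = H x* + g = (0, 0).
Eigenvalues of H: -5, 0.
H has a zero eigenvalue (singular; negative semidefinite but not definite), so H is neither positive definite, negative definite, nor indefinite. The second-order test alone is inconclusive -> degen.
(Indeed, f is constant along the null direction of H through x*, so x* is not a strict local extremum.)

degen


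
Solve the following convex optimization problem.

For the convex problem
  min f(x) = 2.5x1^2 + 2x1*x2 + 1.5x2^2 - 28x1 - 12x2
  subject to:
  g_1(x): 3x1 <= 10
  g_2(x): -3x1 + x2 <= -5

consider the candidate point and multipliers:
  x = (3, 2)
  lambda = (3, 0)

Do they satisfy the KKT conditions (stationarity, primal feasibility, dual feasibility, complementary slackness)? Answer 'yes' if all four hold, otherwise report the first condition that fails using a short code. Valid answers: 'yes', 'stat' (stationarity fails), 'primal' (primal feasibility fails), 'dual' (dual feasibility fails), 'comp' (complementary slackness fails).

Gradient of f: grad f(x) = Q x + c = (-9, 0)
Constraint values g_i(x) = a_i^T x - b_i:
  g_1((3, 2)) = -1
  g_2((3, 2)) = -2
Stationarity residual: grad f(x) + sum_i lambda_i a_i = (0, 0)
  -> stationarity OK
Primal feasibility (all g_i <= 0): OK
Dual feasibility (all lambda_i >= 0): OK
Complementary slackness (lambda_i * g_i(x) = 0 for all i): FAILS

Verdict: the first failing condition is complementary_slackness -> comp.

comp


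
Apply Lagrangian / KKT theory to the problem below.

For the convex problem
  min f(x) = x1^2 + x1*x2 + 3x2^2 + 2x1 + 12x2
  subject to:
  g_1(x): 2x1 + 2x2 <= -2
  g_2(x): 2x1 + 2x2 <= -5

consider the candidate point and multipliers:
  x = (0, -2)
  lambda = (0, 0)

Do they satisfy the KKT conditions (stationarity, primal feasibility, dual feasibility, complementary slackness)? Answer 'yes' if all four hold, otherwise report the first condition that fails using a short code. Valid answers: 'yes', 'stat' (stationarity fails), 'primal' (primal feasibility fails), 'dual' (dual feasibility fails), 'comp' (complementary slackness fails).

Gradient of f: grad f(x) = Q x + c = (0, 0)
Constraint values g_i(x) = a_i^T x - b_i:
  g_1((0, -2)) = -2
  g_2((0, -2)) = 1
Stationarity residual: grad f(x) + sum_i lambda_i a_i = (0, 0)
  -> stationarity OK
Primal feasibility (all g_i <= 0): FAILS
Dual feasibility (all lambda_i >= 0): OK
Complementary slackness (lambda_i * g_i(x) = 0 for all i): OK

Verdict: the first failing condition is primal_feasibility -> primal.

primal


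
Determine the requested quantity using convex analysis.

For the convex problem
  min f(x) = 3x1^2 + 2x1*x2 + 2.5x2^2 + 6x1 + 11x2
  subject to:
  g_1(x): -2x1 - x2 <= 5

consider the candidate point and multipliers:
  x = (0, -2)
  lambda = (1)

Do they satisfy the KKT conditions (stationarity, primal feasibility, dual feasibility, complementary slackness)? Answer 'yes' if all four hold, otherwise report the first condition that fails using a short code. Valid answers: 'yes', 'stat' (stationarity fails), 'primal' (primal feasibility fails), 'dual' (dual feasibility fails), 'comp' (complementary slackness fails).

Gradient of f: grad f(x) = Q x + c = (2, 1)
Constraint values g_i(x) = a_i^T x - b_i:
  g_1((0, -2)) = -3
Stationarity residual: grad f(x) + sum_i lambda_i a_i = (0, 0)
  -> stationarity OK
Primal feasibility (all g_i <= 0): OK
Dual feasibility (all lambda_i >= 0): OK
Complementary slackness (lambda_i * g_i(x) = 0 for all i): FAILS

Verdict: the first failing condition is complementary_slackness -> comp.

comp


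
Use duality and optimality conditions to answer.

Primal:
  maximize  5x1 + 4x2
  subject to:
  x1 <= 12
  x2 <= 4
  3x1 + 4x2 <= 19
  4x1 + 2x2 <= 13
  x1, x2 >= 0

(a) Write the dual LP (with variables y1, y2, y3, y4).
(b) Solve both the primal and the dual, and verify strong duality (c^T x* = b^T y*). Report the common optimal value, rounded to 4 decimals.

The standard primal-dual pair for 'max c^T x s.t. A x <= b, x >= 0' is:
  Dual:  min b^T y  s.t.  A^T y >= c,  y >= 0.

So the dual LP is:
  minimize  12y1 + 4y2 + 19y3 + 13y4
  subject to:
    y1 + 3y3 + 4y4 >= 5
    y2 + 4y3 + 2y4 >= 4
    y1, y2, y3, y4 >= 0

Solving the primal: x* = (1.4, 3.7).
  primal value c^T x* = 21.8.
Solving the dual: y* = (0, 0, 0.6, 0.8).
  dual value b^T y* = 21.8.
Strong duality: c^T x* = b^T y*. Confirmed.

21.8


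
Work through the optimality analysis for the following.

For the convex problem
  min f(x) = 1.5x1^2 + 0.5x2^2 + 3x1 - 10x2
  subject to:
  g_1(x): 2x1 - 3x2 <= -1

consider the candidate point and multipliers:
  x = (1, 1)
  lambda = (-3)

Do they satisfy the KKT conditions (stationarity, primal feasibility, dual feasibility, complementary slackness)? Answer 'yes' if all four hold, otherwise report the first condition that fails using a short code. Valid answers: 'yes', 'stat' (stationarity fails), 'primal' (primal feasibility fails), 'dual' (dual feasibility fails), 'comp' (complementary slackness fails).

Gradient of f: grad f(x) = Q x + c = (6, -9)
Constraint values g_i(x) = a_i^T x - b_i:
  g_1((1, 1)) = 0
Stationarity residual: grad f(x) + sum_i lambda_i a_i = (0, 0)
  -> stationarity OK
Primal feasibility (all g_i <= 0): OK
Dual feasibility (all lambda_i >= 0): FAILS
Complementary slackness (lambda_i * g_i(x) = 0 for all i): OK

Verdict: the first failing condition is dual_feasibility -> dual.

dual


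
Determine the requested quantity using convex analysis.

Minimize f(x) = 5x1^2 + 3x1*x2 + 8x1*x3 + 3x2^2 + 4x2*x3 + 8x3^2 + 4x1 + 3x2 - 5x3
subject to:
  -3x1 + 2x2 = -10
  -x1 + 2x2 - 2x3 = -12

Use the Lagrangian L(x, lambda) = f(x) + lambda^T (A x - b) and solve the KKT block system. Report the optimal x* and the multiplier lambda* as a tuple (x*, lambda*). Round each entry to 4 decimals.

Form the Lagrangian:
  L(x, lambda) = (1/2) x^T Q x + c^T x + lambda^T (A x - b)
Stationarity (grad_x L = 0): Q x + c + A^T lambda = 0.
Primal feasibility: A x = b.

This gives the KKT block system:
  [ Q   A^T ] [ x     ]   [-c ]
  [ A    0  ] [ lambda ] = [ b ]

Solving the linear system:
  x*      = (0.6078, -4.0882, 1.6078)
  lambda* = (2.0196, 4.6176)
  f(x*)   = 28.8676

x* = (0.6078, -4.0882, 1.6078), lambda* = (2.0196, 4.6176)


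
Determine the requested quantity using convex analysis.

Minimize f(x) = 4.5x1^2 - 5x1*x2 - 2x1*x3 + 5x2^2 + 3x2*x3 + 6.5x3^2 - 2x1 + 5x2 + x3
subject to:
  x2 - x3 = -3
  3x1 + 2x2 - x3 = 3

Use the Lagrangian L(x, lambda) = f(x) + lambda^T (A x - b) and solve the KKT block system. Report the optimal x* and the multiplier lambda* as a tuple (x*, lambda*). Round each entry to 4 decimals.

Form the Lagrangian:
  L(x, lambda) = (1/2) x^T Q x + c^T x + lambda^T (A x - b)
Stationarity (grad_x L = 0): Q x + c + A^T lambda = 0.
Primal feasibility: A x = b.

This gives the KKT block system:
  [ Q   A^T ] [ x     ]   [-c ]
  [ A    0  ] [ lambda ] = [ b ]

Solving the linear system:
  x*      = (2.3526, -1.0577, 1.9423)
  lambda* = (25.2308, -6.859)
  f(x*)   = 44.109

x* = (2.3526, -1.0577, 1.9423), lambda* = (25.2308, -6.859)


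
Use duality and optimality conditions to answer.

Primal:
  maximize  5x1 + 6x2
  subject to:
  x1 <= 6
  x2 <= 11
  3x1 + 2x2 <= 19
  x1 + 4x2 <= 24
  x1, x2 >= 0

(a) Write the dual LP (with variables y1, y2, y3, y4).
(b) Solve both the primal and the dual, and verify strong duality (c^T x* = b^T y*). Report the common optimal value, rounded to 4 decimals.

The standard primal-dual pair for 'max c^T x s.t. A x <= b, x >= 0' is:
  Dual:  min b^T y  s.t.  A^T y >= c,  y >= 0.

So the dual LP is:
  minimize  6y1 + 11y2 + 19y3 + 24y4
  subject to:
    y1 + 3y3 + y4 >= 5
    y2 + 2y3 + 4y4 >= 6
    y1, y2, y3, y4 >= 0

Solving the primal: x* = (2.8, 5.3).
  primal value c^T x* = 45.8.
Solving the dual: y* = (0, 0, 1.4, 0.8).
  dual value b^T y* = 45.8.
Strong duality: c^T x* = b^T y*. Confirmed.

45.8


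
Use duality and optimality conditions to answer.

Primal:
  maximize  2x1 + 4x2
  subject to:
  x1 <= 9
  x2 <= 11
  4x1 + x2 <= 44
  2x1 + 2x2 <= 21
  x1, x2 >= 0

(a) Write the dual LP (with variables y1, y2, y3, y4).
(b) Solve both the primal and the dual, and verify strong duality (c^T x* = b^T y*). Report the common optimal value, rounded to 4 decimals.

The standard primal-dual pair for 'max c^T x s.t. A x <= b, x >= 0' is:
  Dual:  min b^T y  s.t.  A^T y >= c,  y >= 0.

So the dual LP is:
  minimize  9y1 + 11y2 + 44y3 + 21y4
  subject to:
    y1 + 4y3 + 2y4 >= 2
    y2 + y3 + 2y4 >= 4
    y1, y2, y3, y4 >= 0

Solving the primal: x* = (0, 10.5).
  primal value c^T x* = 42.
Solving the dual: y* = (0, 0, 0, 2).
  dual value b^T y* = 42.
Strong duality: c^T x* = b^T y*. Confirmed.

42


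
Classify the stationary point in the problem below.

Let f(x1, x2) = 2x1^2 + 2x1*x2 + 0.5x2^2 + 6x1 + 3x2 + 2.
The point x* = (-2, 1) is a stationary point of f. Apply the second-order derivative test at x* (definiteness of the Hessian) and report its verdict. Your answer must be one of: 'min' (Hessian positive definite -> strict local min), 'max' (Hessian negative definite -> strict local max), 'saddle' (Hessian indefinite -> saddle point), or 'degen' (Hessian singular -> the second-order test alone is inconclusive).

Compute the Hessian H = grad^2 f:
  H = [[4, 2], [2, 1]]
Verify stationarity: grad f(x*) = H x* + g = (0, 0).
Eigenvalues of H: 0, 5.
H has a zero eigenvalue (singular; positive semidefinite but not definite), so H is neither positive definite, negative definite, nor indefinite. The second-order test alone is inconclusive -> degen.
(Indeed, f is constant along the null direction of H through x*, so x* is not a strict local extremum.)

degen


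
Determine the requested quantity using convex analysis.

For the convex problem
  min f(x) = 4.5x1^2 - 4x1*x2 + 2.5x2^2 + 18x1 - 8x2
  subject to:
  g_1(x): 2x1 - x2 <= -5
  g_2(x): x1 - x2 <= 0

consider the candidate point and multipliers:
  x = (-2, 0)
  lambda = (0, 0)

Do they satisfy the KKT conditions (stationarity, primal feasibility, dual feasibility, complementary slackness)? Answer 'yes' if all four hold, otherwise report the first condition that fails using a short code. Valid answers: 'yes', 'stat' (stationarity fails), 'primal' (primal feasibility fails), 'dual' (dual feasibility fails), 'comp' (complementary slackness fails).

Gradient of f: grad f(x) = Q x + c = (0, 0)
Constraint values g_i(x) = a_i^T x - b_i:
  g_1((-2, 0)) = 1
  g_2((-2, 0)) = -2
Stationarity residual: grad f(x) + sum_i lambda_i a_i = (0, 0)
  -> stationarity OK
Primal feasibility (all g_i <= 0): FAILS
Dual feasibility (all lambda_i >= 0): OK
Complementary slackness (lambda_i * g_i(x) = 0 for all i): OK

Verdict: the first failing condition is primal_feasibility -> primal.

primal


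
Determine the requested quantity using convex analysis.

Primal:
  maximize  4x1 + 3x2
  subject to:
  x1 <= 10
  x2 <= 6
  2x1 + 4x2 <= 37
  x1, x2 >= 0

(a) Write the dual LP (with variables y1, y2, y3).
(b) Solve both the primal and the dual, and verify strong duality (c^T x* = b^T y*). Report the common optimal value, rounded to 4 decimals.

The standard primal-dual pair for 'max c^T x s.t. A x <= b, x >= 0' is:
  Dual:  min b^T y  s.t.  A^T y >= c,  y >= 0.

So the dual LP is:
  minimize  10y1 + 6y2 + 37y3
  subject to:
    y1 + 2y3 >= 4
    y2 + 4y3 >= 3
    y1, y2, y3 >= 0

Solving the primal: x* = (10, 4.25).
  primal value c^T x* = 52.75.
Solving the dual: y* = (2.5, 0, 0.75).
  dual value b^T y* = 52.75.
Strong duality: c^T x* = b^T y*. Confirmed.

52.75


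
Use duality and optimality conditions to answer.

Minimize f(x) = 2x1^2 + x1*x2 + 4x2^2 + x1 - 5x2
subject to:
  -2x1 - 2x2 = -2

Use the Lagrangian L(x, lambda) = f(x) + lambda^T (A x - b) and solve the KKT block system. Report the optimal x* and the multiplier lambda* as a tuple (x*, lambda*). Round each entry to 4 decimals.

Form the Lagrangian:
  L(x, lambda) = (1/2) x^T Q x + c^T x + lambda^T (A x - b)
Stationarity (grad_x L = 0): Q x + c + A^T lambda = 0.
Primal feasibility: A x = b.

This gives the KKT block system:
  [ Q   A^T ] [ x     ]   [-c ]
  [ A    0  ] [ lambda ] = [ b ]

Solving the linear system:
  x*      = (0.1, 0.9)
  lambda* = (1.15)
  f(x*)   = -1.05

x* = (0.1, 0.9), lambda* = (1.15)


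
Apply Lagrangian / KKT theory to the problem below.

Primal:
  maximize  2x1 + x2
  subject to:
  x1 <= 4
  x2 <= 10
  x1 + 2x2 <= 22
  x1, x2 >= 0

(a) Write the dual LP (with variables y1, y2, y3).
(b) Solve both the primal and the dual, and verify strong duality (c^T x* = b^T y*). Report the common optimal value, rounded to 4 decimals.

The standard primal-dual pair for 'max c^T x s.t. A x <= b, x >= 0' is:
  Dual:  min b^T y  s.t.  A^T y >= c,  y >= 0.

So the dual LP is:
  minimize  4y1 + 10y2 + 22y3
  subject to:
    y1 + y3 >= 2
    y2 + 2y3 >= 1
    y1, y2, y3 >= 0

Solving the primal: x* = (4, 9).
  primal value c^T x* = 17.
Solving the dual: y* = (1.5, 0, 0.5).
  dual value b^T y* = 17.
Strong duality: c^T x* = b^T y*. Confirmed.

17


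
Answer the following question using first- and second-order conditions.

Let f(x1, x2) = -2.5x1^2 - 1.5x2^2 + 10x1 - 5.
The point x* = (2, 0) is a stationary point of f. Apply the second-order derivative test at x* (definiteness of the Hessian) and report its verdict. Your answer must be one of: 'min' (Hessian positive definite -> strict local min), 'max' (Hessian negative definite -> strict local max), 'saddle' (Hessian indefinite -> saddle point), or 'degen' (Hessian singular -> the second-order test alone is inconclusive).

Compute the Hessian H = grad^2 f:
  H = [[-5, 0], [0, -3]]
Verify stationarity: grad f(x*) = H x* + g = (0, 0).
Eigenvalues of H: -5, -3.
Both eigenvalues < 0, so H is negative definite -> x* is a strict local max.

max


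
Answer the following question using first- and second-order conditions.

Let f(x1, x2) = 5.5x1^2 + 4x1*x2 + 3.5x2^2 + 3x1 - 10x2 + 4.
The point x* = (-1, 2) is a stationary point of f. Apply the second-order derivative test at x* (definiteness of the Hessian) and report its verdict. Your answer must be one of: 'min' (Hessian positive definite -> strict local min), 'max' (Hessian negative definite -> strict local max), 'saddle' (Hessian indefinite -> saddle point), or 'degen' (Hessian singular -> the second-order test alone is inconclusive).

Compute the Hessian H = grad^2 f:
  H = [[11, 4], [4, 7]]
Verify stationarity: grad f(x*) = H x* + g = (0, 0).
Eigenvalues of H: 4.5279, 13.4721.
Both eigenvalues > 0, so H is positive definite -> x* is a strict local min.

min


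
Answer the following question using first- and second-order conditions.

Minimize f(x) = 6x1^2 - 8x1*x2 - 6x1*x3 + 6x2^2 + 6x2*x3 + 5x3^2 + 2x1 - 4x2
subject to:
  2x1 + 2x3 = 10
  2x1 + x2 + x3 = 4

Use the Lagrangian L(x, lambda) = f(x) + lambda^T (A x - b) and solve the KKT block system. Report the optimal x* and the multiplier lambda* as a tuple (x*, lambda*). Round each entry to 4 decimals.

Form the Lagrangian:
  L(x, lambda) = (1/2) x^T Q x + c^T x + lambda^T (A x - b)
Stationarity (grad_x L = 0): Q x + c + A^T lambda = 0.
Primal feasibility: A x = b.

This gives the KKT block system:
  [ Q   A^T ] [ x     ]   [-c ]
  [ A    0  ] [ lambda ] = [ b ]

Solving the linear system:
  x*      = (1.0541, -2.0541, 3.9459)
  lambda* = (-17.1081, 13.4054)
  f(x*)   = 63.8919

x* = (1.0541, -2.0541, 3.9459), lambda* = (-17.1081, 13.4054)


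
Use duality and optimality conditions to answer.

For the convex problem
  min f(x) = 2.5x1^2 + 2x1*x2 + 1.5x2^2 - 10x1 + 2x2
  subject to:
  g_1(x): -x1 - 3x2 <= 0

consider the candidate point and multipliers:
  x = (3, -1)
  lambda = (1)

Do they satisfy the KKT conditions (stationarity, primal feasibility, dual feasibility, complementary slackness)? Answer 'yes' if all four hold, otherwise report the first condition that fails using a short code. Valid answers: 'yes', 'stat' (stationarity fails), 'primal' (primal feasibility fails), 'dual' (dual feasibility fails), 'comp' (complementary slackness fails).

Gradient of f: grad f(x) = Q x + c = (3, 5)
Constraint values g_i(x) = a_i^T x - b_i:
  g_1((3, -1)) = 0
Stationarity residual: grad f(x) + sum_i lambda_i a_i = (2, 2)
  -> stationarity FAILS
Primal feasibility (all g_i <= 0): OK
Dual feasibility (all lambda_i >= 0): OK
Complementary slackness (lambda_i * g_i(x) = 0 for all i): OK

Verdict: the first failing condition is stationarity -> stat.

stat


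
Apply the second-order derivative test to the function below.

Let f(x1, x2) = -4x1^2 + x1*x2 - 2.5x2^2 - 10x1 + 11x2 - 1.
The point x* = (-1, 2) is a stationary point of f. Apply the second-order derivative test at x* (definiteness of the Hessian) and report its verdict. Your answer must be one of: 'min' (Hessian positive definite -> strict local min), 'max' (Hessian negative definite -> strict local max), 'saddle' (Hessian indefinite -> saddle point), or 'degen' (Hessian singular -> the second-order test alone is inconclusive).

Compute the Hessian H = grad^2 f:
  H = [[-8, 1], [1, -5]]
Verify stationarity: grad f(x*) = H x* + g = (0, 0).
Eigenvalues of H: -8.3028, -4.6972.
Both eigenvalues < 0, so H is negative definite -> x* is a strict local max.

max


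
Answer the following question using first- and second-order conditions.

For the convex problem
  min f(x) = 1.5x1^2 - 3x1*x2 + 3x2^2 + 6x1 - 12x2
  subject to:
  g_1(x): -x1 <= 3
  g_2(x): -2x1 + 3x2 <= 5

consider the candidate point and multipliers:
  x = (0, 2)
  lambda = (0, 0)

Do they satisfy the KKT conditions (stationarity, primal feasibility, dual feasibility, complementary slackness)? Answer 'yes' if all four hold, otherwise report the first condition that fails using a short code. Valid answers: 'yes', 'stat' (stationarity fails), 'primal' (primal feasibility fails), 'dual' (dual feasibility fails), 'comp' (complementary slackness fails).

Gradient of f: grad f(x) = Q x + c = (0, 0)
Constraint values g_i(x) = a_i^T x - b_i:
  g_1((0, 2)) = -3
  g_2((0, 2)) = 1
Stationarity residual: grad f(x) + sum_i lambda_i a_i = (0, 0)
  -> stationarity OK
Primal feasibility (all g_i <= 0): FAILS
Dual feasibility (all lambda_i >= 0): OK
Complementary slackness (lambda_i * g_i(x) = 0 for all i): OK

Verdict: the first failing condition is primal_feasibility -> primal.

primal


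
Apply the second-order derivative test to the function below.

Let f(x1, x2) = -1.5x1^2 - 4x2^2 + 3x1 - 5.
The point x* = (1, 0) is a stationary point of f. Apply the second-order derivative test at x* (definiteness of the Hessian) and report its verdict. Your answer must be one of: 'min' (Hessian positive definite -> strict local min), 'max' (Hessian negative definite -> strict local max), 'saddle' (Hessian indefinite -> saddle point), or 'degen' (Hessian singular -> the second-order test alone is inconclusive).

Compute the Hessian H = grad^2 f:
  H = [[-3, 0], [0, -8]]
Verify stationarity: grad f(x*) = H x* + g = (0, 0).
Eigenvalues of H: -8, -3.
Both eigenvalues < 0, so H is negative definite -> x* is a strict local max.

max


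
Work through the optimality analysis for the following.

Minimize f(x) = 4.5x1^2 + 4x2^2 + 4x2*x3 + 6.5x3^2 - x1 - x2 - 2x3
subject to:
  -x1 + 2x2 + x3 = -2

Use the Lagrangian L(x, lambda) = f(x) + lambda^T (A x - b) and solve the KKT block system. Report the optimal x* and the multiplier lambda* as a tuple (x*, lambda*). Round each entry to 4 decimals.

Form the Lagrangian:
  L(x, lambda) = (1/2) x^T Q x + c^T x + lambda^T (A x - b)
Stationarity (grad_x L = 0): Q x + c + A^T lambda = 0.
Primal feasibility: A x = b.

This gives the KKT block system:
  [ Q   A^T ] [ x     ]   [-c ]
  [ A    0  ] [ lambda ] = [ b ]

Solving the linear system:
  x*      = (0.5, -0.8182, 0.1364)
  lambda* = (3.5)
  f(x*)   = 3.5227

x* = (0.5, -0.8182, 0.1364), lambda* = (3.5)


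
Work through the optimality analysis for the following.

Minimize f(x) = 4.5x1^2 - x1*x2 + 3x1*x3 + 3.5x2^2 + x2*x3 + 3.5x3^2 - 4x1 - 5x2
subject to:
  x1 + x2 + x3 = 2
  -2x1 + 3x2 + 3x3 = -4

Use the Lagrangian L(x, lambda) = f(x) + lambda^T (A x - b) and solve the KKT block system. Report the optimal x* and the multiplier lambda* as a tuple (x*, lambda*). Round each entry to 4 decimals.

Form the Lagrangian:
  L(x, lambda) = (1/2) x^T Q x + c^T x + lambda^T (A x - b)
Stationarity (grad_x L = 0): Q x + c + A^T lambda = 0.
Primal feasibility: A x = b.

This gives the KKT block system:
  [ Q   A^T ] [ x     ]   [-c ]
  [ A    0  ] [ lambda ] = [ b ]

Solving the linear system:
  x*      = (2, 1.0833, -1.0833)
  lambda* = (-5.6, 2.0333)
  f(x*)   = 2.9583

x* = (2, 1.0833, -1.0833), lambda* = (-5.6, 2.0333)


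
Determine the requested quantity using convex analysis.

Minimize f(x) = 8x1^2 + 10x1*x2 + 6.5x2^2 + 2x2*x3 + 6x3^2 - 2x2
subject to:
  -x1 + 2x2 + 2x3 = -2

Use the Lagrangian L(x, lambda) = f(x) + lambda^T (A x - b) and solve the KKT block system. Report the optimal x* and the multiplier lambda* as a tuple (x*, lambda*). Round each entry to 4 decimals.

Form the Lagrangian:
  L(x, lambda) = (1/2) x^T Q x + c^T x + lambda^T (A x - b)
Stationarity (grad_x L = 0): Q x + c + A^T lambda = 0.
Primal feasibility: A x = b.

This gives the KKT block system:
  [ Q   A^T ] [ x     ]   [-c ]
  [ A    0  ] [ lambda ] = [ b ]

Solving the linear system:
  x*      = (0.4439, -0.4866, -0.2914)
  lambda* = (2.2353)
  f(x*)   = 2.7219

x* = (0.4439, -0.4866, -0.2914), lambda* = (2.2353)


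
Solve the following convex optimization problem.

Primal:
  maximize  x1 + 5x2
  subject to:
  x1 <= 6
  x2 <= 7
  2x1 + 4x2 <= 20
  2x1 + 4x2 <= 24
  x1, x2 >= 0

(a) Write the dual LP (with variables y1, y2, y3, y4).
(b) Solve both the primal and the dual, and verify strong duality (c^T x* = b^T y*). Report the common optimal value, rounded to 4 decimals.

The standard primal-dual pair for 'max c^T x s.t. A x <= b, x >= 0' is:
  Dual:  min b^T y  s.t.  A^T y >= c,  y >= 0.

So the dual LP is:
  minimize  6y1 + 7y2 + 20y3 + 24y4
  subject to:
    y1 + 2y3 + 2y4 >= 1
    y2 + 4y3 + 4y4 >= 5
    y1, y2, y3, y4 >= 0

Solving the primal: x* = (0, 5).
  primal value c^T x* = 25.
Solving the dual: y* = (0, 0, 1.25, 0).
  dual value b^T y* = 25.
Strong duality: c^T x* = b^T y*. Confirmed.

25


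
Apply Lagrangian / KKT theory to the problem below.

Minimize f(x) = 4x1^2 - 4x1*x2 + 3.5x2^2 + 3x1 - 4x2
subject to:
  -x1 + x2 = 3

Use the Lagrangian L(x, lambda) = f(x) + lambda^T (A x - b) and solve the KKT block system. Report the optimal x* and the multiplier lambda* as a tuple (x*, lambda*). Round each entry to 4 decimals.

Form the Lagrangian:
  L(x, lambda) = (1/2) x^T Q x + c^T x + lambda^T (A x - b)
Stationarity (grad_x L = 0): Q x + c + A^T lambda = 0.
Primal feasibility: A x = b.

This gives the KKT block system:
  [ Q   A^T ] [ x     ]   [-c ]
  [ A    0  ] [ lambda ] = [ b ]

Solving the linear system:
  x*      = (-1.1429, 1.8571)
  lambda* = (-13.5714)
  f(x*)   = 14.9286

x* = (-1.1429, 1.8571), lambda* = (-13.5714)


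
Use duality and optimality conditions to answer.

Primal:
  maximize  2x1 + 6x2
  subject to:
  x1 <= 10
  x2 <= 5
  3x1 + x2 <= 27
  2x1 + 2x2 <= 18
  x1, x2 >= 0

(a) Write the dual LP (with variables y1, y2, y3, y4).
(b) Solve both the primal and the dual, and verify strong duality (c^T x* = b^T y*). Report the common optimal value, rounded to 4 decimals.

The standard primal-dual pair for 'max c^T x s.t. A x <= b, x >= 0' is:
  Dual:  min b^T y  s.t.  A^T y >= c,  y >= 0.

So the dual LP is:
  minimize  10y1 + 5y2 + 27y3 + 18y4
  subject to:
    y1 + 3y3 + 2y4 >= 2
    y2 + y3 + 2y4 >= 6
    y1, y2, y3, y4 >= 0

Solving the primal: x* = (4, 5).
  primal value c^T x* = 38.
Solving the dual: y* = (0, 4, 0, 1).
  dual value b^T y* = 38.
Strong duality: c^T x* = b^T y*. Confirmed.

38


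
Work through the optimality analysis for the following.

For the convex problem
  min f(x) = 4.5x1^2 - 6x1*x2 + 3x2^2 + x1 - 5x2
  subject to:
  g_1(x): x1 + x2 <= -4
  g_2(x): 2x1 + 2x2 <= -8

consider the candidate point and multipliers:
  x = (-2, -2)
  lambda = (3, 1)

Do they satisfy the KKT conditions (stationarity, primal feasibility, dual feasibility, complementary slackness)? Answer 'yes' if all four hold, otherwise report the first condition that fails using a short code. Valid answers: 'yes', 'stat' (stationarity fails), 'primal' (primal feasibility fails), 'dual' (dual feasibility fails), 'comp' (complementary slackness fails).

Gradient of f: grad f(x) = Q x + c = (-5, -5)
Constraint values g_i(x) = a_i^T x - b_i:
  g_1((-2, -2)) = 0
  g_2((-2, -2)) = 0
Stationarity residual: grad f(x) + sum_i lambda_i a_i = (0, 0)
  -> stationarity OK
Primal feasibility (all g_i <= 0): OK
Dual feasibility (all lambda_i >= 0): OK
Complementary slackness (lambda_i * g_i(x) = 0 for all i): OK

Verdict: yes, KKT holds.

yes


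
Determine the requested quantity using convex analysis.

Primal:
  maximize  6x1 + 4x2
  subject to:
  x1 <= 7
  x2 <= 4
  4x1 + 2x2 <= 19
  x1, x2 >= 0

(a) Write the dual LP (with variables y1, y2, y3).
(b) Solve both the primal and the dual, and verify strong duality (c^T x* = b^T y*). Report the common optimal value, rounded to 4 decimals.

The standard primal-dual pair for 'max c^T x s.t. A x <= b, x >= 0' is:
  Dual:  min b^T y  s.t.  A^T y >= c,  y >= 0.

So the dual LP is:
  minimize  7y1 + 4y2 + 19y3
  subject to:
    y1 + 4y3 >= 6
    y2 + 2y3 >= 4
    y1, y2, y3 >= 0

Solving the primal: x* = (2.75, 4).
  primal value c^T x* = 32.5.
Solving the dual: y* = (0, 1, 1.5).
  dual value b^T y* = 32.5.
Strong duality: c^T x* = b^T y*. Confirmed.

32.5


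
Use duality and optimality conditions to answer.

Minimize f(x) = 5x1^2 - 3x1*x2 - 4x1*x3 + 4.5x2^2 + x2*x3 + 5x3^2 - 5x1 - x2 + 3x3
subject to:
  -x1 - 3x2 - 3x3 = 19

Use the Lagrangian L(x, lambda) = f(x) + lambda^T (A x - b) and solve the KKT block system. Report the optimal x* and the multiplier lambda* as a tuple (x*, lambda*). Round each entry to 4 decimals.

Form the Lagrangian:
  L(x, lambda) = (1/2) x^T Q x + c^T x + lambda^T (A x - b)
Stationarity (grad_x L = 0): Q x + c + A^T lambda = 0.
Primal feasibility: A x = b.

This gives the KKT block system:
  [ Q   A^T ] [ x     ]   [-c ]
  [ A    0  ] [ lambda ] = [ b ]

Solving the linear system:
  x*      = (-2.1792, -2.6049, -3.002)
  lambda* = (-6.9695)
  f(x*)   = 68.4572

x* = (-2.1792, -2.6049, -3.002), lambda* = (-6.9695)


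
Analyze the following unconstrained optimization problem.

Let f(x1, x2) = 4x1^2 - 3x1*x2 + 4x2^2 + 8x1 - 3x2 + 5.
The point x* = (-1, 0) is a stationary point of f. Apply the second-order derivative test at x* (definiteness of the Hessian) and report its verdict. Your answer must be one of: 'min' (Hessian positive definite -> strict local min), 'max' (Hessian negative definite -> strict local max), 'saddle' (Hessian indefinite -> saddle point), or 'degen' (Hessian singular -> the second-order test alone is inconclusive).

Compute the Hessian H = grad^2 f:
  H = [[8, -3], [-3, 8]]
Verify stationarity: grad f(x*) = H x* + g = (0, 0).
Eigenvalues of H: 5, 11.
Both eigenvalues > 0, so H is positive definite -> x* is a strict local min.

min


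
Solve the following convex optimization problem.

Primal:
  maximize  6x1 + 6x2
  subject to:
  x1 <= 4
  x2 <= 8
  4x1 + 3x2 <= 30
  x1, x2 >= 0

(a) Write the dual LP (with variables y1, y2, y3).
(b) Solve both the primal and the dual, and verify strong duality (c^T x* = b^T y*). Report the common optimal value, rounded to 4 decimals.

The standard primal-dual pair for 'max c^T x s.t. A x <= b, x >= 0' is:
  Dual:  min b^T y  s.t.  A^T y >= c,  y >= 0.

So the dual LP is:
  minimize  4y1 + 8y2 + 30y3
  subject to:
    y1 + 4y3 >= 6
    y2 + 3y3 >= 6
    y1, y2, y3 >= 0

Solving the primal: x* = (1.5, 8).
  primal value c^T x* = 57.
Solving the dual: y* = (0, 1.5, 1.5).
  dual value b^T y* = 57.
Strong duality: c^T x* = b^T y*. Confirmed.

57


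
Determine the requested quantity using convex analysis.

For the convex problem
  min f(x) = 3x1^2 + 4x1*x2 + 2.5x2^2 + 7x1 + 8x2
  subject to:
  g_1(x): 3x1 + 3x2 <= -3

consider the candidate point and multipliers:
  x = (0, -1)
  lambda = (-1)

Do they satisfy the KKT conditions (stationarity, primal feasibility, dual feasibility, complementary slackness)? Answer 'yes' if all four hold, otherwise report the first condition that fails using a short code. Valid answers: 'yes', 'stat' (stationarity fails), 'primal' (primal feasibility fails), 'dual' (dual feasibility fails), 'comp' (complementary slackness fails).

Gradient of f: grad f(x) = Q x + c = (3, 3)
Constraint values g_i(x) = a_i^T x - b_i:
  g_1((0, -1)) = 0
Stationarity residual: grad f(x) + sum_i lambda_i a_i = (0, 0)
  -> stationarity OK
Primal feasibility (all g_i <= 0): OK
Dual feasibility (all lambda_i >= 0): FAILS
Complementary slackness (lambda_i * g_i(x) = 0 for all i): OK

Verdict: the first failing condition is dual_feasibility -> dual.

dual


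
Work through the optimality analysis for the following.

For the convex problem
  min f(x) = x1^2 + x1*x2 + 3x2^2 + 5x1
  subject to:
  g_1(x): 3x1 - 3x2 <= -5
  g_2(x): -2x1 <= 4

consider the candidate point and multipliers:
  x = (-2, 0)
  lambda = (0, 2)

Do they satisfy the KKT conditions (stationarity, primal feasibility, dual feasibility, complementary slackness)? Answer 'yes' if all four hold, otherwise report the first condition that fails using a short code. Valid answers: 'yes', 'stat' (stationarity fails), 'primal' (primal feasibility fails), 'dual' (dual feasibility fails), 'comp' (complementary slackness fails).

Gradient of f: grad f(x) = Q x + c = (1, -2)
Constraint values g_i(x) = a_i^T x - b_i:
  g_1((-2, 0)) = -1
  g_2((-2, 0)) = 0
Stationarity residual: grad f(x) + sum_i lambda_i a_i = (-3, -2)
  -> stationarity FAILS
Primal feasibility (all g_i <= 0): OK
Dual feasibility (all lambda_i >= 0): OK
Complementary slackness (lambda_i * g_i(x) = 0 for all i): OK

Verdict: the first failing condition is stationarity -> stat.

stat


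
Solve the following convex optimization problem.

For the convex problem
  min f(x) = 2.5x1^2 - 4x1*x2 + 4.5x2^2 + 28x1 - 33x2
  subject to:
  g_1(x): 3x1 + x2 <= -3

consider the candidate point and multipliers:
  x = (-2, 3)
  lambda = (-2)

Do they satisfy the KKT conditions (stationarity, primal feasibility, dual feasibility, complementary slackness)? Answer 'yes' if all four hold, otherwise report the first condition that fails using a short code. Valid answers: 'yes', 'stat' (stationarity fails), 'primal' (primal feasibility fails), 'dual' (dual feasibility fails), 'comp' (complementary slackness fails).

Gradient of f: grad f(x) = Q x + c = (6, 2)
Constraint values g_i(x) = a_i^T x - b_i:
  g_1((-2, 3)) = 0
Stationarity residual: grad f(x) + sum_i lambda_i a_i = (0, 0)
  -> stationarity OK
Primal feasibility (all g_i <= 0): OK
Dual feasibility (all lambda_i >= 0): FAILS
Complementary slackness (lambda_i * g_i(x) = 0 for all i): OK

Verdict: the first failing condition is dual_feasibility -> dual.

dual


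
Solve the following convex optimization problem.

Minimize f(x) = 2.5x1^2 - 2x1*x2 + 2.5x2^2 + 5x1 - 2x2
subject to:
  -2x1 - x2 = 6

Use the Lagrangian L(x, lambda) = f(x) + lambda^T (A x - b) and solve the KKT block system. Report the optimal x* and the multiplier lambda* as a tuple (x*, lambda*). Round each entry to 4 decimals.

Form the Lagrangian:
  L(x, lambda) = (1/2) x^T Q x + c^T x + lambda^T (A x - b)
Stationarity (grad_x L = 0): Q x + c + A^T lambda = 0.
Primal feasibility: A x = b.

This gives the KKT block system:
  [ Q   A^T ] [ x     ]   [-c ]
  [ A    0  ] [ lambda ] = [ b ]

Solving the linear system:
  x*      = (-2.4545, -1.0909)
  lambda* = (-2.5455)
  f(x*)   = 2.5909

x* = (-2.4545, -1.0909), lambda* = (-2.5455)
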